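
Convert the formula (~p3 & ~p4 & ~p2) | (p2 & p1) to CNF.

(~p3 & ~p4 & ~p2) | (p2 & p1)
⇔ (~p3 | p2) & (~p3 | p1) & (~p4 | p2) & (~p4 | p1) & (~p2 | p2) & (~p2 | p1)   [distribute | over &]
⇔ (~p3 | p2) & (~p3 | p1) & (~p4 | p2) & (~p4 | p1) & (~p2 | p1)   [simplify]

(~p3 | p2) & (~p3 | p1) & (~p4 | p2) & (~p4 | p1) & (~p2 | p1)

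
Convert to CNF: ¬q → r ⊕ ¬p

(q ∨ r ∨ ¬p) ∧ (q ∨ ¬r ∨ p)

¬q → r ⊕ ¬p
≡ ¬¬q ∨ (r ⊕ ¬p)   [eliminate →]
≡ ¬¬q ∨ (r ∨ ¬p) ∧ ¬(r ∧ ¬p)   [expand ⊕]
≡ q ∨ (r ∨ ¬p) ∧ ¬(r ∧ ¬p)   [double negation]
≡ q ∨ (r ∨ ¬p) ∧ (¬r ∨ ¬¬p)   [De Morgan]
≡ q ∨ (r ∨ ¬p) ∧ (¬r ∨ p)   [double negation]
≡ (q ∨ r ∨ ¬p) ∧ (q ∨ ¬r ∨ p)   [distribute ∨ over ∧]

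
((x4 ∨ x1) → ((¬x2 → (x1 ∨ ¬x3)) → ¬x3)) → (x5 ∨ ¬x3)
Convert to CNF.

(x4 ∨ x1 ∨ x5 ∨ ¬x3) ∧ (x2 ∨ x1 ∨ ¬x3 ∨ x5)

((x4 ∨ x1) → ((¬x2 → (x1 ∨ ¬x3)) → ¬x3)) → (x5 ∨ ¬x3)
≡ ¬((x4 ∨ x1) → ((¬x2 → (x1 ∨ ¬x3)) → ¬x3)) ∨ x5 ∨ ¬x3   (eliminate →)
≡ ¬(¬(x4 ∨ x1) ∨ ((¬x2 → (x1 ∨ ¬x3)) → ¬x3)) ∨ x5 ∨ ¬x3   (eliminate →)
≡ ¬(¬(x4 ∨ x1) ∨ ¬(¬x2 → (x1 ∨ ¬x3)) ∨ ¬x3) ∨ x5 ∨ ¬x3   (eliminate →)
≡ ¬(¬(x4 ∨ x1) ∨ ¬(¬¬x2 ∨ x1 ∨ ¬x3) ∨ ¬x3) ∨ x5 ∨ ¬x3   (eliminate →)
≡ (¬¬(x4 ∨ x1) ∧ ¬¬(¬¬x2 ∨ x1 ∨ ¬x3) ∧ ¬¬x3) ∨ x5 ∨ ¬x3   (De Morgan)
≡ ((x4 ∨ x1) ∧ ¬¬(¬¬x2 ∨ x1 ∨ ¬x3) ∧ ¬¬x3) ∨ x5 ∨ ¬x3   (double negation)
≡ ((x4 ∨ x1) ∧ (¬¬x2 ∨ x1 ∨ ¬x3) ∧ ¬¬x3) ∨ x5 ∨ ¬x3   (double negation)
≡ ((x4 ∨ x1) ∧ (x2 ∨ x1 ∨ ¬x3) ∧ ¬¬x3) ∨ x5 ∨ ¬x3   (double negation)
≡ ((x4 ∨ x1) ∧ (x2 ∨ x1 ∨ ¬x3) ∧ x3) ∨ x5 ∨ ¬x3   (double negation)
≡ (x4 ∨ x1 ∨ x5 ∨ ¬x3) ∧ (x2 ∨ x1 ∨ ¬x3 ∨ x5 ∨ ¬x3) ∧ (x3 ∨ x5 ∨ ¬x3)   (distribute ∨ over ∧)
≡ (x4 ∨ x1 ∨ x5 ∨ ¬x3) ∧ (x2 ∨ x1 ∨ ¬x3 ∨ x5)   (simplify)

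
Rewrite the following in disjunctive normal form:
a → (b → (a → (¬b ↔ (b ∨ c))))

¬a ∨ ¬b

a → (b → (a → (¬b ↔ (b ∨ c))))
≡ ¬a ∨ (b → (a → (¬b ↔ (b ∨ c))))   [eliminate →]
≡ ¬a ∨ ¬b ∨ (a → (¬b ↔ (b ∨ c)))   [eliminate →]
≡ ¬a ∨ ¬b ∨ ¬a ∨ (¬b ↔ (b ∨ c))   [eliminate →]
≡ ¬a ∨ ¬b ∨ ¬a ∨ ((¬b → (b ∨ c)) ∧ ((b ∨ c) → ¬b))   [eliminate ↔]
≡ ¬a ∨ ¬b ∨ ¬a ∨ ((¬¬b ∨ b ∨ c) ∧ ((b ∨ c) → ¬b))   [eliminate →]
≡ ¬a ∨ ¬b ∨ ¬a ∨ ((¬¬b ∨ b ∨ c) ∧ (¬(b ∨ c) ∨ ¬b))   [eliminate →]
≡ ¬a ∨ ¬b ∨ ¬a ∨ ((b ∨ b ∨ c) ∧ (¬(b ∨ c) ∨ ¬b))   [double negation]
≡ ¬a ∨ ¬b ∨ ¬a ∨ ((b ∨ b ∨ c) ∧ ((¬b ∧ ¬c) ∨ ¬b))   [De Morgan]
≡ ¬a ∨ ¬b ∨ ¬a ∨ (b ∧ ¬b ∧ ¬c) ∨ (b ∧ ¬b) ∨ (b ∧ ¬b ∧ ¬c) ∨ (b ∧ ¬b) ∨ (c ∧ ¬b ∧ ¬c) ∨ (c ∧ ¬b)   [distribute ∧ over ∨]
≡ ¬a ∨ ¬b   [simplify]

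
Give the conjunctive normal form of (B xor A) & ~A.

(B | A) & ~A

(B xor A) & ~A
≡ (B | A) & ~(B & A) & ~A   [expand xor]
≡ (B | A) & (~B | ~A) & ~A   [De Morgan]
≡ (B | A) & ~A   [simplify]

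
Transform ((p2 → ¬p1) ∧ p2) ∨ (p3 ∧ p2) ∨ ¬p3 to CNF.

p2 ∨ ¬p3

((p2 → ¬p1) ∧ p2) ∨ (p3 ∧ p2) ∨ ¬p3
≡ ((¬p2 ∨ ¬p1) ∧ p2) ∨ (p3 ∧ p2) ∨ ¬p3   [eliminate →]
≡ (¬p2 ∨ ¬p1 ∨ p3 ∨ ¬p3) ∧ (¬p2 ∨ ¬p1 ∨ p2 ∨ ¬p3) ∧ (p2 ∨ p3 ∨ ¬p3) ∧ (p2 ∨ p2 ∨ ¬p3)   [distribute ∨ over ∧]
≡ p2 ∨ ¬p3   [simplify]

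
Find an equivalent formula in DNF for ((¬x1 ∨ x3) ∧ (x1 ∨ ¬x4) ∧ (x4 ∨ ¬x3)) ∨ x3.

(¬x1 ∧ ¬x4 ∧ ¬x3) ∨ x3

((¬x1 ∨ x3) ∧ (x1 ∨ ¬x4) ∧ (x4 ∨ ¬x3)) ∨ x3
= (¬x1 ∧ x1 ∧ x4) ∨ (¬x1 ∧ x1 ∧ ¬x3) ∨ (¬x1 ∧ ¬x4 ∧ x4) ∨ (¬x1 ∧ ¬x4 ∧ ¬x3) ∨ (x3 ∧ x1 ∧ x4) ∨ (x3 ∧ x1 ∧ ¬x3) ∨ (x3 ∧ ¬x4 ∧ x4) ∨ (x3 ∧ ¬x4 ∧ ¬x3) ∨ x3   [distribute ∧ over ∨]
= (¬x1 ∧ ¬x4 ∧ ¬x3) ∨ x3   [simplify]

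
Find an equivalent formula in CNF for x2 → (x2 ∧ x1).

¬x2 ∨ x1

x2 → (x2 ∧ x1)
≡ ¬x2 ∨ (x2 ∧ x1)   [eliminate →]
≡ (¬x2 ∨ x2) ∧ (¬x2 ∨ x1)   [distribute ∨ over ∧]
≡ ¬x2 ∨ x1   [simplify]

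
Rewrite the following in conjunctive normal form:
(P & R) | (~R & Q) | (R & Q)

(P & R) | (~R & Q) | (R & Q)
= (P | ~R | R) & (P | ~R | Q) & (P | Q | R) & (P | Q | Q) & (R | ~R | R) & (R | ~R | Q) & (R | Q | R) & (R | Q | Q)   (distribute | over &)
= (P | Q) & (R | Q)   (simplify)

(P | Q) & (R | Q)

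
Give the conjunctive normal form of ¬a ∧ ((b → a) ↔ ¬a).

¬a ∧ (a ∨ ¬b)

¬a ∧ ((b → a) ↔ ¬a)
= ¬a ∧ ((b → a) → ¬a) ∧ (¬a → (b → a))   (eliminate ↔)
= ¬a ∧ (¬(b → a) ∨ ¬a) ∧ (¬a → (b → a))   (eliminate →)
= ¬a ∧ (¬(¬b ∨ a) ∨ ¬a) ∧ (¬a → (b → a))   (eliminate →)
= ¬a ∧ (¬(¬b ∨ a) ∨ ¬a) ∧ (¬¬a ∨ (b → a))   (eliminate →)
= ¬a ∧ (¬(¬b ∨ a) ∨ ¬a) ∧ (¬¬a ∨ ¬b ∨ a)   (eliminate →)
= ¬a ∧ ((¬¬b ∧ ¬a) ∨ ¬a) ∧ (¬¬a ∨ ¬b ∨ a)   (De Morgan)
= ¬a ∧ ((b ∧ ¬a) ∨ ¬a) ∧ (¬¬a ∨ ¬b ∨ a)   (double negation)
= ¬a ∧ ((b ∧ ¬a) ∨ ¬a) ∧ (a ∨ ¬b ∨ a)   (double negation)
= ¬a ∧ (b ∨ ¬a) ∧ (¬a ∨ ¬a) ∧ (a ∨ ¬b ∨ a)   (distribute ∨ over ∧)
= ¬a ∧ (a ∨ ¬b)   (simplify)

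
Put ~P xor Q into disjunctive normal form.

(~P & ~Q) | (P & Q)

~P xor Q
≡ (~P & ~Q) | (~~P & Q)   (expand xor)
≡ (~P & ~Q) | (P & Q)   (double negation)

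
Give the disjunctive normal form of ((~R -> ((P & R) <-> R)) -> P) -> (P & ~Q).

((~R -> ((P & R) <-> R)) -> P) -> (P & ~Q)
≡ ~((~R -> ((P & R) <-> R)) -> P) | (P & ~Q)   (eliminate ->)
≡ ~(~(~R -> ((P & R) <-> R)) | P) | (P & ~Q)   (eliminate ->)
≡ ~(~(~~R | ((P & R) <-> R)) | P) | (P & ~Q)   (eliminate ->)
≡ ~(~(~~R | (((P & R) -> R) & (R -> (P & R)))) | P) | (P & ~Q)   (eliminate <->)
≡ ~(~(~~R | ((~(P & R) | R) & (R -> (P & R)))) | P) | (P & ~Q)   (eliminate ->)
≡ ~(~(~~R | ((~(P & R) | R) & (~R | (P & R)))) | P) | (P & ~Q)   (eliminate ->)
≡ (~~(~~R | ((~(P & R) | R) & (~R | (P & R)))) & ~P) | (P & ~Q)   (De Morgan)
≡ ((~~R | ((~(P & R) | R) & (~R | (P & R)))) & ~P) | (P & ~Q)   (double negation)
≡ ((R | ((~(P & R) | R) & (~R | (P & R)))) & ~P) | (P & ~Q)   (double negation)
≡ ((R | ((~P | ~R | R) & (~R | (P & R)))) & ~P) | (P & ~Q)   (De Morgan)
≡ (R & ~P) | (~P & ~R & ~P) | (~P & P & R & ~P) | (~R & ~R & ~P) | (~R & P & R & ~P) | (R & ~R & ~P) | (R & P & R & ~P) | (P & ~Q)   (distribute & over |)
≡ (R & ~P) | (~P & ~R) | (P & ~Q)   (simplify)

(R & ~P) | (~P & ~R) | (P & ~Q)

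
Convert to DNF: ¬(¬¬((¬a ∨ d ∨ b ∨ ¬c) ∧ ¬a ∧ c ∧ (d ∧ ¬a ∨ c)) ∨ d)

¬(¬¬((¬a ∨ d ∨ b ∨ ¬c) ∧ ¬a ∧ c ∧ (d ∧ ¬a ∨ c)) ∨ d)
⇔ ¬¬¬((¬a ∨ d ∨ b ∨ ¬c) ∧ ¬a ∧ c ∧ (d ∧ ¬a ∨ c)) ∧ ¬d
⇔ ¬((¬a ∨ d ∨ b ∨ ¬c) ∧ ¬a ∧ c ∧ (d ∧ ¬a ∨ c)) ∧ ¬d
⇔ (¬(¬a ∨ d ∨ b ∨ ¬c) ∨ ¬¬a ∨ ¬c ∨ ¬(d ∧ ¬a ∨ c)) ∧ ¬d
⇔ (¬¬a ∧ ¬d ∧ ¬b ∧ ¬¬c ∨ ¬¬a ∨ ¬c ∨ ¬(d ∧ ¬a ∨ c)) ∧ ¬d
⇔ (a ∧ ¬d ∧ ¬b ∧ ¬¬c ∨ ¬¬a ∨ ¬c ∨ ¬(d ∧ ¬a ∨ c)) ∧ ¬d
⇔ (a ∧ ¬d ∧ ¬b ∧ c ∨ ¬¬a ∨ ¬c ∨ ¬(d ∧ ¬a ∨ c)) ∧ ¬d
⇔ (a ∧ ¬d ∧ ¬b ∧ c ∨ a ∨ ¬c ∨ ¬(d ∧ ¬a ∨ c)) ∧ ¬d
⇔ (a ∧ ¬d ∧ ¬b ∧ c ∨ a ∨ ¬c ∨ ¬(d ∧ ¬a) ∧ ¬c) ∧ ¬d
⇔ (a ∧ ¬d ∧ ¬b ∧ c ∨ a ∨ ¬c ∨ (¬d ∨ ¬¬a) ∧ ¬c) ∧ ¬d
⇔ (a ∧ ¬d ∧ ¬b ∧ c ∨ a ∨ ¬c ∨ (¬d ∨ a) ∧ ¬c) ∧ ¬d
⇔ a ∧ ¬d ∧ ¬b ∧ c ∧ ¬d ∨ a ∧ ¬d ∨ ¬c ∧ ¬d ∨ ¬d ∧ ¬c ∧ ¬d ∨ a ∧ ¬c ∧ ¬d
⇔ a ∧ ¬d ∨ ¬c ∧ ¬d

a ∧ ¬d ∨ ¬c ∧ ¬d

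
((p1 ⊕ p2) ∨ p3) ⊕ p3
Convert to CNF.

(p1 ∨ p2 ∨ p3) ∧ (¬p1 ∨ ¬p2 ∨ p3) ∧ ¬p3

((p1 ⊕ p2) ∨ p3) ⊕ p3
≡ ((p1 ⊕ p2) ∨ p3 ∨ p3) ∧ ¬(((p1 ⊕ p2) ∨ p3) ∧ p3)   [expand ⊕]
≡ (((p1 ∨ p2) ∧ ¬(p1 ∧ p2)) ∨ p3 ∨ p3) ∧ ¬(((p1 ⊕ p2) ∨ p3) ∧ p3)   [expand ⊕]
≡ (((p1 ∨ p2) ∧ ¬(p1 ∧ p2)) ∨ p3 ∨ p3) ∧ ¬((((p1 ∨ p2) ∧ ¬(p1 ∧ p2)) ∨ p3) ∧ p3)   [expand ⊕]
≡ (((p1 ∨ p2) ∧ (¬p1 ∨ ¬p2)) ∨ p3 ∨ p3) ∧ ¬((((p1 ∨ p2) ∧ ¬(p1 ∧ p2)) ∨ p3) ∧ p3)   [De Morgan]
≡ (((p1 ∨ p2) ∧ (¬p1 ∨ ¬p2)) ∨ p3 ∨ p3) ∧ (¬(((p1 ∨ p2) ∧ ¬(p1 ∧ p2)) ∨ p3) ∨ ¬p3)   [De Morgan]
≡ (((p1 ∨ p2) ∧ (¬p1 ∨ ¬p2)) ∨ p3 ∨ p3) ∧ ((¬((p1 ∨ p2) ∧ ¬(p1 ∧ p2)) ∧ ¬p3) ∨ ¬p3)   [De Morgan]
≡ (((p1 ∨ p2) ∧ (¬p1 ∨ ¬p2)) ∨ p3 ∨ p3) ∧ (((¬(p1 ∨ p2) ∨ ¬¬(p1 ∧ p2)) ∧ ¬p3) ∨ ¬p3)   [De Morgan]
≡ (((p1 ∨ p2) ∧ (¬p1 ∨ ¬p2)) ∨ p3 ∨ p3) ∧ ((((¬p1 ∧ ¬p2) ∨ ¬¬(p1 ∧ p2)) ∧ ¬p3) ∨ ¬p3)   [De Morgan]
≡ (((p1 ∨ p2) ∧ (¬p1 ∨ ¬p2)) ∨ p3 ∨ p3) ∧ ((((¬p1 ∧ ¬p2) ∨ (p1 ∧ p2)) ∧ ¬p3) ∨ ¬p3)   [double negation]
≡ (p1 ∨ p2 ∨ p3 ∨ p3) ∧ (¬p1 ∨ ¬p2 ∨ p3 ∨ p3) ∧ (¬p1 ∨ p1 ∨ ¬p3) ∧ (¬p1 ∨ p2 ∨ ¬p3) ∧ (¬p2 ∨ p1 ∨ ¬p3) ∧ (¬p2 ∨ p2 ∨ ¬p3) ∧ (¬p3 ∨ ¬p3)   [distribute ∨ over ∧]
≡ (p1 ∨ p2 ∨ p3) ∧ (¬p1 ∨ ¬p2 ∨ p3) ∧ ¬p3   [simplify]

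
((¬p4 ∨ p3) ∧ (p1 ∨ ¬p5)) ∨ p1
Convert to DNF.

(¬p4 ∧ ¬p5) ∨ (p3 ∧ ¬p5) ∨ p1

((¬p4 ∨ p3) ∧ (p1 ∨ ¬p5)) ∨ p1
≡ (¬p4 ∧ p1) ∨ (¬p4 ∧ ¬p5) ∨ (p3 ∧ p1) ∨ (p3 ∧ ¬p5) ∨ p1   [distribute ∧ over ∨]
≡ (¬p4 ∧ ¬p5) ∨ (p3 ∧ ¬p5) ∨ p1   [simplify]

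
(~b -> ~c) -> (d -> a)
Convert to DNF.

(~b -> ~c) -> (d -> a)
≡ ~(~b -> ~c) | (d -> a)   [eliminate ->]
≡ ~(~~b | ~c) | (d -> a)   [eliminate ->]
≡ ~(~~b | ~c) | ~d | a   [eliminate ->]
≡ (~~~b & ~~c) | ~d | a   [De Morgan]
≡ (~b & ~~c) | ~d | a   [double negation]
≡ (~b & c) | ~d | a   [double negation]

(~b & c) | ~d | a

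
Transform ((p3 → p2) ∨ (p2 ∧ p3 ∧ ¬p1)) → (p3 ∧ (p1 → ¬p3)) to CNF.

((p3 → p2) ∨ (p2 ∧ p3 ∧ ¬p1)) → (p3 ∧ (p1 → ¬p3))
≡ ¬((p3 → p2) ∨ (p2 ∧ p3 ∧ ¬p1)) ∨ (p3 ∧ (p1 → ¬p3))   (eliminate →)
≡ ¬(¬p3 ∨ p2 ∨ (p2 ∧ p3 ∧ ¬p1)) ∨ (p3 ∧ (p1 → ¬p3))   (eliminate →)
≡ ¬(¬p3 ∨ p2 ∨ (p2 ∧ p3 ∧ ¬p1)) ∨ (p3 ∧ (¬p1 ∨ ¬p3))   (eliminate →)
≡ (¬¬p3 ∧ ¬p2 ∧ ¬(p2 ∧ p3 ∧ ¬p1)) ∨ (p3 ∧ (¬p1 ∨ ¬p3))   (De Morgan)
≡ (p3 ∧ ¬p2 ∧ ¬(p2 ∧ p3 ∧ ¬p1)) ∨ (p3 ∧ (¬p1 ∨ ¬p3))   (double negation)
≡ (p3 ∧ ¬p2 ∧ (¬p2 ∨ ¬p3 ∨ ¬¬p1)) ∨ (p3 ∧ (¬p1 ∨ ¬p3))   (De Morgan)
≡ (p3 ∧ ¬p2 ∧ (¬p2 ∨ ¬p3 ∨ p1)) ∨ (p3 ∧ (¬p1 ∨ ¬p3))   (double negation)
≡ (p3 ∨ p3) ∧ (p3 ∨ ¬p1 ∨ ¬p3) ∧ (¬p2 ∨ p3) ∧ (¬p2 ∨ ¬p1 ∨ ¬p3) ∧ (¬p2 ∨ ¬p3 ∨ p1 ∨ p3) ∧ (¬p2 ∨ ¬p3 ∨ p1 ∨ ¬p1 ∨ ¬p3)   (distribute ∨ over ∧)
≡ p3 ∧ (¬p2 ∨ ¬p1 ∨ ¬p3)   (simplify)

p3 ∧ (¬p2 ∨ ¬p1 ∨ ¬p3)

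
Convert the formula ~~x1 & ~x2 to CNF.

x1 & ~x2

~~x1 & ~x2
≡ x1 & ~x2   (double negation)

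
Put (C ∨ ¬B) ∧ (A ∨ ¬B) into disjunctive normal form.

(C ∨ ¬B) ∧ (A ∨ ¬B)
= C ∧ A ∨ C ∧ ¬B ∨ ¬B ∧ A ∨ ¬B ∧ ¬B   (distribute ∧ over ∨)
= C ∧ A ∨ ¬B   (simplify)

C ∧ A ∨ ¬B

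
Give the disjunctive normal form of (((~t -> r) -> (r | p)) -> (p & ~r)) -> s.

(~t & ~r & ~p) | r | s

(((~t -> r) -> (r | p)) -> (p & ~r)) -> s
⇔ ~(((~t -> r) -> (r | p)) -> (p & ~r)) | s   (eliminate ->)
⇔ ~(~((~t -> r) -> (r | p)) | (p & ~r)) | s   (eliminate ->)
⇔ ~(~(~(~t -> r) | r | p) | (p & ~r)) | s   (eliminate ->)
⇔ ~(~(~(~~t | r) | r | p) | (p & ~r)) | s   (eliminate ->)
⇔ (~~(~(~~t | r) | r | p) & ~(p & ~r)) | s   (De Morgan)
⇔ ((~(~~t | r) | r | p) & ~(p & ~r)) | s   (double negation)
⇔ (((~~~t & ~r) | r | p) & ~(p & ~r)) | s   (De Morgan)
⇔ (((~t & ~r) | r | p) & ~(p & ~r)) | s   (double negation)
⇔ (((~t & ~r) | r | p) & (~p | ~~r)) | s   (De Morgan)
⇔ (((~t & ~r) | r | p) & (~p | r)) | s   (double negation)
⇔ (~t & ~r & ~p) | (~t & ~r & r) | (r & ~p) | (r & r) | (p & ~p) | (p & r) | s   (distribute & over |)
⇔ (~t & ~r & ~p) | r | s   (simplify)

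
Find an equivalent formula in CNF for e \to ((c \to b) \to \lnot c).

e \to ((c \to b) \to \lnot c)
⇔ \lnot e \lor ((c \to b) \to \lnot c)   (eliminate \to)
⇔ \lnot e \lor \lnot (c \to b) \lor \lnot c   (eliminate \to)
⇔ \lnot e \lor \lnot (\lnot c \lor b) \lor \lnot c   (eliminate \to)
⇔ \lnot e \lor (\lnot \lnot c \land \lnot b) \lor \lnot c   (De Morgan)
⇔ \lnot e \lor (c \land \lnot b) \lor \lnot c   (double negation)
⇔ (\lnot e \lor c \lor \lnot c) \land (\lnot e \lor \lnot b \lor \lnot c)   (distribute \lor over \land)
⇔ \lnot e \lor \lnot b \lor \lnot c   (simplify)

\lnot e \lor \lnot b \lor \lnot c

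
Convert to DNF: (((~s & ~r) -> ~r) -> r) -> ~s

(((~s & ~r) -> ~r) -> r) -> ~s
⇔ ~(((~s & ~r) -> ~r) -> r) | ~s   [eliminate ->]
⇔ ~(~((~s & ~r) -> ~r) | r) | ~s   [eliminate ->]
⇔ ~(~(~(~s & ~r) | ~r) | r) | ~s   [eliminate ->]
⇔ (~~(~(~s & ~r) | ~r) & ~r) | ~s   [De Morgan]
⇔ ((~(~s & ~r) | ~r) & ~r) | ~s   [double negation]
⇔ ((~~s | ~~r | ~r) & ~r) | ~s   [De Morgan]
⇔ ((s | ~~r | ~r) & ~r) | ~s   [double negation]
⇔ ((s | r | ~r) & ~r) | ~s   [double negation]
⇔ (s & ~r) | (r & ~r) | (~r & ~r) | ~s   [distribute & over |]
⇔ ~r | ~s   [simplify]

~r | ~s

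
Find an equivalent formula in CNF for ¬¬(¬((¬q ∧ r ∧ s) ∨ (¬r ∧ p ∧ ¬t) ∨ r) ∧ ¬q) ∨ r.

(r ∨ ¬p ∨ t) ∧ (¬q ∨ r)

¬¬(¬((¬q ∧ r ∧ s) ∨ (¬r ∧ p ∧ ¬t) ∨ r) ∧ ¬q) ∨ r
⇔ (¬((¬q ∧ r ∧ s) ∨ (¬r ∧ p ∧ ¬t) ∨ r) ∧ ¬q) ∨ r   — double negation
⇔ (¬(¬q ∧ r ∧ s) ∧ ¬(¬r ∧ p ∧ ¬t) ∧ ¬r ∧ ¬q) ∨ r   — De Morgan
⇔ ((¬¬q ∨ ¬r ∨ ¬s) ∧ ¬(¬r ∧ p ∧ ¬t) ∧ ¬r ∧ ¬q) ∨ r   — De Morgan
⇔ ((q ∨ ¬r ∨ ¬s) ∧ ¬(¬r ∧ p ∧ ¬t) ∧ ¬r ∧ ¬q) ∨ r   — double negation
⇔ ((q ∨ ¬r ∨ ¬s) ∧ (¬¬r ∨ ¬p ∨ ¬¬t) ∧ ¬r ∧ ¬q) ∨ r   — De Morgan
⇔ ((q ∨ ¬r ∨ ¬s) ∧ (r ∨ ¬p ∨ ¬¬t) ∧ ¬r ∧ ¬q) ∨ r   — double negation
⇔ ((q ∨ ¬r ∨ ¬s) ∧ (r ∨ ¬p ∨ t) ∧ ¬r ∧ ¬q) ∨ r   — double negation
⇔ (q ∨ ¬r ∨ ¬s ∨ r) ∧ (r ∨ ¬p ∨ t ∨ r) ∧ (¬r ∨ r) ∧ (¬q ∨ r)   — distribute ∨ over ∧
⇔ (r ∨ ¬p ∨ t) ∧ (¬q ∨ r)   — simplify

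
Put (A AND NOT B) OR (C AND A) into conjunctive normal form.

(A AND NOT B) OR (C AND A)
≡ (A OR C) AND (A OR A) AND (NOT B OR C) AND (NOT B OR A)
≡ A AND (NOT B OR C)

A AND (NOT B OR C)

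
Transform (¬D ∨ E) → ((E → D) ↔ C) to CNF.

(D ∨ E ∨ C) ∧ (D ∨ ¬C ∨ ¬E) ∧ (¬E ∨ ¬D ∨ C)

(¬D ∨ E) → ((E → D) ↔ C)
= ¬(¬D ∨ E) ∨ ((E → D) ↔ C)   [eliminate →]
= ¬(¬D ∨ E) ∨ (((E → D) → C) ∧ (C → (E → D)))   [eliminate ↔]
= ¬(¬D ∨ E) ∨ ((¬(E → D) ∨ C) ∧ (C → (E → D)))   [eliminate →]
= ¬(¬D ∨ E) ∨ ((¬(¬E ∨ D) ∨ C) ∧ (C → (E → D)))   [eliminate →]
= ¬(¬D ∨ E) ∨ ((¬(¬E ∨ D) ∨ C) ∧ (¬C ∨ (E → D)))   [eliminate →]
= ¬(¬D ∨ E) ∨ ((¬(¬E ∨ D) ∨ C) ∧ (¬C ∨ ¬E ∨ D))   [eliminate →]
= (¬¬D ∧ ¬E) ∨ ((¬(¬E ∨ D) ∨ C) ∧ (¬C ∨ ¬E ∨ D))   [De Morgan]
= (D ∧ ¬E) ∨ ((¬(¬E ∨ D) ∨ C) ∧ (¬C ∨ ¬E ∨ D))   [double negation]
= (D ∧ ¬E) ∨ (((¬¬E ∧ ¬D) ∨ C) ∧ (¬C ∨ ¬E ∨ D))   [De Morgan]
= (D ∧ ¬E) ∨ (((E ∧ ¬D) ∨ C) ∧ (¬C ∨ ¬E ∨ D))   [double negation]
= (D ∨ E ∨ C) ∧ (D ∨ ¬D ∨ C) ∧ (D ∨ ¬C ∨ ¬E ∨ D) ∧ (¬E ∨ E ∨ C) ∧ (¬E ∨ ¬D ∨ C) ∧ (¬E ∨ ¬C ∨ ¬E ∨ D)   [distribute ∨ over ∧]
= (D ∨ E ∨ C) ∧ (D ∨ ¬C ∨ ¬E) ∧ (¬E ∨ ¬D ∨ C)   [simplify]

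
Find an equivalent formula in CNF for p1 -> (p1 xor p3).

p1 -> (p1 xor p3)
≡ ~p1 | (p1 xor p3)   — eliminate ->
≡ ~p1 | ((p1 | p3) & ~(p1 & p3))   — expand xor
≡ ~p1 | ((p1 | p3) & (~p1 | ~p3))   — De Morgan
≡ (~p1 | p1 | p3) & (~p1 | ~p1 | ~p3)   — distribute | over &
≡ ~p1 | ~p3   — simplify

~p1 | ~p3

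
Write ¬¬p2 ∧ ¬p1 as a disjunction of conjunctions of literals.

p2 ∧ ¬p1

¬¬p2 ∧ ¬p1
= p2 ∧ ¬p1   [double negation]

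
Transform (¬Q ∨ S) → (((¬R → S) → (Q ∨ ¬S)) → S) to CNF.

Q ∨ S

(¬Q ∨ S) → (((¬R → S) → (Q ∨ ¬S)) → S)
⇔ ¬(¬Q ∨ S) ∨ (((¬R → S) → (Q ∨ ¬S)) → S)   (eliminate →)
⇔ ¬(¬Q ∨ S) ∨ ¬((¬R → S) → (Q ∨ ¬S)) ∨ S   (eliminate →)
⇔ ¬(¬Q ∨ S) ∨ ¬(¬(¬R → S) ∨ Q ∨ ¬S) ∨ S   (eliminate →)
⇔ ¬(¬Q ∨ S) ∨ ¬(¬(¬¬R ∨ S) ∨ Q ∨ ¬S) ∨ S   (eliminate →)
⇔ (¬¬Q ∧ ¬S) ∨ ¬(¬(¬¬R ∨ S) ∨ Q ∨ ¬S) ∨ S   (De Morgan)
⇔ (Q ∧ ¬S) ∨ ¬(¬(¬¬R ∨ S) ∨ Q ∨ ¬S) ∨ S   (double negation)
⇔ (Q ∧ ¬S) ∨ (¬¬(¬¬R ∨ S) ∧ ¬Q ∧ ¬¬S) ∨ S   (De Morgan)
⇔ (Q ∧ ¬S) ∨ ((¬¬R ∨ S) ∧ ¬Q ∧ ¬¬S) ∨ S   (double negation)
⇔ (Q ∧ ¬S) ∨ ((R ∨ S) ∧ ¬Q ∧ ¬¬S) ∨ S   (double negation)
⇔ (Q ∧ ¬S) ∨ ((R ∨ S) ∧ ¬Q ∧ S) ∨ S   (double negation)
⇔ (Q ∨ R ∨ S ∨ S) ∧ (Q ∨ ¬Q ∨ S) ∧ (Q ∨ S ∨ S) ∧ (¬S ∨ R ∨ S ∨ S) ∧ (¬S ∨ ¬Q ∨ S) ∧ (¬S ∨ S ∨ S)   (distribute ∨ over ∧)
⇔ Q ∨ S   (simplify)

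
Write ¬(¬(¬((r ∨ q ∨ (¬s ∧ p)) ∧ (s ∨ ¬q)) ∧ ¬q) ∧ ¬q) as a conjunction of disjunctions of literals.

(¬r ∨ q) ∧ (s ∨ ¬p ∨ q)

¬(¬(¬((r ∨ q ∨ (¬s ∧ p)) ∧ (s ∨ ¬q)) ∧ ¬q) ∧ ¬q)
≡ ¬¬(¬((r ∨ q ∨ (¬s ∧ p)) ∧ (s ∨ ¬q)) ∧ ¬q) ∨ ¬¬q   [De Morgan]
≡ (¬((r ∨ q ∨ (¬s ∧ p)) ∧ (s ∨ ¬q)) ∧ ¬q) ∨ ¬¬q   [double negation]
≡ ((¬(r ∨ q ∨ (¬s ∧ p)) ∨ ¬(s ∨ ¬q)) ∧ ¬q) ∨ ¬¬q   [De Morgan]
≡ (((¬r ∧ ¬q ∧ ¬(¬s ∧ p)) ∨ ¬(s ∨ ¬q)) ∧ ¬q) ∨ ¬¬q   [De Morgan]
≡ (((¬r ∧ ¬q ∧ (¬¬s ∨ ¬p)) ∨ ¬(s ∨ ¬q)) ∧ ¬q) ∨ ¬¬q   [De Morgan]
≡ (((¬r ∧ ¬q ∧ (s ∨ ¬p)) ∨ ¬(s ∨ ¬q)) ∧ ¬q) ∨ ¬¬q   [double negation]
≡ (((¬r ∧ ¬q ∧ (s ∨ ¬p)) ∨ (¬s ∧ ¬¬q)) ∧ ¬q) ∨ ¬¬q   [De Morgan]
≡ (((¬r ∧ ¬q ∧ (s ∨ ¬p)) ∨ (¬s ∧ q)) ∧ ¬q) ∨ ¬¬q   [double negation]
≡ (((¬r ∧ ¬q ∧ (s ∨ ¬p)) ∨ (¬s ∧ q)) ∧ ¬q) ∨ q   [double negation]
≡ (¬r ∨ ¬s ∨ q) ∧ (¬r ∨ q ∨ q) ∧ (¬q ∨ ¬s ∨ q) ∧ (¬q ∨ q ∨ q) ∧ (s ∨ ¬p ∨ ¬s ∨ q) ∧ (s ∨ ¬p ∨ q ∨ q) ∧ (¬q ∨ q)   [distribute ∨ over ∧]
≡ (¬r ∨ q) ∧ (s ∨ ¬p ∨ q)   [simplify]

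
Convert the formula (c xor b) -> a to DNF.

(~c & ~b) | (b & c) | a

(c xor b) -> a
≡ ~(c xor b) | a   [eliminate ->]
≡ ~((c & ~b) | (~c & b)) | a   [expand xor]
≡ (~(c & ~b) & ~(~c & b)) | a   [De Morgan]
≡ ((~c | ~~b) & ~(~c & b)) | a   [De Morgan]
≡ ((~c | b) & ~(~c & b)) | a   [double negation]
≡ ((~c | b) & (~~c | ~b)) | a   [De Morgan]
≡ ((~c | b) & (c | ~b)) | a   [double negation]
≡ (~c & c) | (~c & ~b) | (b & c) | (b & ~b) | a   [distribute & over |]
≡ (~c & ~b) | (b & c) | a   [simplify]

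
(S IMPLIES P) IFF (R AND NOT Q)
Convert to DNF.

(S AND NOT P AND NOT R) OR (S AND NOT P AND Q) OR (R AND NOT Q AND NOT S) OR (R AND NOT Q AND P)

(S IMPLIES P) IFF (R AND NOT Q)
≡ ((S IMPLIES P) IMPLIES (R AND NOT Q)) AND ((R AND NOT Q) IMPLIES (S IMPLIES P))
≡ (NOT (S IMPLIES P) OR (R AND NOT Q)) AND ((R AND NOT Q) IMPLIES (S IMPLIES P))
≡ (NOT (NOT S OR P) OR (R AND NOT Q)) AND ((R AND NOT Q) IMPLIES (S IMPLIES P))
≡ (NOT (NOT S OR P) OR (R AND NOT Q)) AND (NOT (R AND NOT Q) OR (S IMPLIES P))
≡ (NOT (NOT S OR P) OR (R AND NOT Q)) AND (NOT (R AND NOT Q) OR NOT S OR P)
≡ ((NOT NOT S AND NOT P) OR (R AND NOT Q)) AND (NOT (R AND NOT Q) OR NOT S OR P)
≡ ((S AND NOT P) OR (R AND NOT Q)) AND (NOT (R AND NOT Q) OR NOT S OR P)
≡ ((S AND NOT P) OR (R AND NOT Q)) AND (NOT R OR NOT NOT Q OR NOT S OR P)
≡ ((S AND NOT P) OR (R AND NOT Q)) AND (NOT R OR Q OR NOT S OR P)
≡ (S AND NOT P AND NOT R) OR (S AND NOT P AND Q) OR (S AND NOT P AND NOT S) OR (S AND NOT P AND P) OR (R AND NOT Q AND NOT R) OR (R AND NOT Q AND Q) OR (R AND NOT Q AND NOT S) OR (R AND NOT Q AND P)
≡ (S AND NOT P AND NOT R) OR (S AND NOT P AND Q) OR (R AND NOT Q AND NOT S) OR (R AND NOT Q AND P)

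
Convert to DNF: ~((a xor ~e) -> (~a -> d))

~((a xor ~e) -> (~a -> d))
⇔ ~(~(a xor ~e) | (~a -> d))
⇔ ~(~((a & ~~e) | (~a & ~e)) | (~a -> d))
⇔ ~(~((a & ~~e) | (~a & ~e)) | ~~a | d)
⇔ ~~((a & ~~e) | (~a & ~e)) & ~~~a & ~d
⇔ ((a & ~~e) | (~a & ~e)) & ~~~a & ~d
⇔ ((a & e) | (~a & ~e)) & ~~~a & ~d
⇔ ((a & e) | (~a & ~e)) & ~a & ~d
⇔ (a & e & ~a & ~d) | (~a & ~e & ~a & ~d)
⇔ ~a & ~e & ~d

~a & ~e & ~d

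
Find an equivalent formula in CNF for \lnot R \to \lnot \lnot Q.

R \lor Q

\lnot R \to \lnot \lnot Q
≡ \lnot \lnot R \lor \lnot \lnot Q
≡ R \lor \lnot \lnot Q
≡ R \lor Q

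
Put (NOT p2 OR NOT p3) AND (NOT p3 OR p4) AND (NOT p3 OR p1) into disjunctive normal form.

(NOT p2 AND p4 AND p1) OR NOT p3

(NOT p2 OR NOT p3) AND (NOT p3 OR p4) AND (NOT p3 OR p1)
≡ (NOT p2 AND NOT p3 AND NOT p3) OR (NOT p2 AND NOT p3 AND p1) OR (NOT p2 AND p4 AND NOT p3) OR (NOT p2 AND p4 AND p1) OR (NOT p3 AND NOT p3 AND NOT p3) OR (NOT p3 AND NOT p3 AND p1) OR (NOT p3 AND p4 AND NOT p3) OR (NOT p3 AND p4 AND p1)
≡ (NOT p2 AND p4 AND p1) OR NOT p3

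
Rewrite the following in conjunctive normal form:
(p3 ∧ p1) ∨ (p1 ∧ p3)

p3 ∧ p1

(p3 ∧ p1) ∨ (p1 ∧ p3)
≡ (p3 ∨ p1) ∧ (p3 ∨ p3) ∧ (p1 ∨ p1) ∧ (p1 ∨ p3)   — distribute ∨ over ∧
≡ p3 ∧ p1   — simplify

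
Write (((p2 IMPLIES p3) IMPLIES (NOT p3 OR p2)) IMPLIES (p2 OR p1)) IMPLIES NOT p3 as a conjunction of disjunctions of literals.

(p2 OR NOT p3) AND (NOT p2 OR NOT p3) AND (NOT p1 OR NOT p3)

(((p2 IMPLIES p3) IMPLIES (NOT p3 OR p2)) IMPLIES (p2 OR p1)) IMPLIES NOT p3
⇔ NOT (((p2 IMPLIES p3) IMPLIES (NOT p3 OR p2)) IMPLIES (p2 OR p1)) OR NOT p3   [eliminate IMPLIES]
⇔ NOT (NOT ((p2 IMPLIES p3) IMPLIES (NOT p3 OR p2)) OR p2 OR p1) OR NOT p3   [eliminate IMPLIES]
⇔ NOT (NOT (NOT (p2 IMPLIES p3) OR NOT p3 OR p2) OR p2 OR p1) OR NOT p3   [eliminate IMPLIES]
⇔ NOT (NOT (NOT (NOT p2 OR p3) OR NOT p3 OR p2) OR p2 OR p1) OR NOT p3   [eliminate IMPLIES]
⇔ (NOT NOT (NOT (NOT p2 OR p3) OR NOT p3 OR p2) AND NOT p2 AND NOT p1) OR NOT p3   [De Morgan]
⇔ ((NOT (NOT p2 OR p3) OR NOT p3 OR p2) AND NOT p2 AND NOT p1) OR NOT p3   [double negation]
⇔ (((NOT NOT p2 AND NOT p3) OR NOT p3 OR p2) AND NOT p2 AND NOT p1) OR NOT p3   [De Morgan]
⇔ (((p2 AND NOT p3) OR NOT p3 OR p2) AND NOT p2 AND NOT p1) OR NOT p3   [double negation]
⇔ (p2 OR NOT p3 OR p2 OR NOT p3) AND (NOT p3 OR NOT p3 OR p2 OR NOT p3) AND (NOT p2 OR NOT p3) AND (NOT p1 OR NOT p3)   [distribute OR over AND]
⇔ (p2 OR NOT p3) AND (NOT p2 OR NOT p3) AND (NOT p1 OR NOT p3)   [simplify]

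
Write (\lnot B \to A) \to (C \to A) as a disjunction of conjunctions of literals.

(\lnot B \to A) \to (C \to A)
⇔ \lnot (\lnot B \to A) \lor (C \to A)   (eliminate \to)
⇔ \lnot (\lnot \lnot B \lor A) \lor (C \to A)   (eliminate \to)
⇔ \lnot (\lnot \lnot B \lor A) \lor \lnot C \lor A   (eliminate \to)
⇔ (\lnot \lnot \lnot B \land \lnot A) \lor \lnot C \lor A   (De Morgan)
⇔ (\lnot B \land \lnot A) \lor \lnot C \lor A   (double negation)

(\lnot B \land \lnot A) \lor \lnot C \lor A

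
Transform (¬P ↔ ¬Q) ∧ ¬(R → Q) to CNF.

(¬P ↔ ¬Q) ∧ ¬(R → Q)
≡ (¬P → ¬Q) ∧ (¬Q → ¬P) ∧ ¬(R → Q)   — eliminate ↔
≡ (¬¬P ∨ ¬Q) ∧ (¬Q → ¬P) ∧ ¬(R → Q)   — eliminate →
≡ (¬¬P ∨ ¬Q) ∧ (¬¬Q ∨ ¬P) ∧ ¬(R → Q)   — eliminate →
≡ (¬¬P ∨ ¬Q) ∧ (¬¬Q ∨ ¬P) ∧ ¬(¬R ∨ Q)   — eliminate →
≡ (P ∨ ¬Q) ∧ (¬¬Q ∨ ¬P) ∧ ¬(¬R ∨ Q)   — double negation
≡ (P ∨ ¬Q) ∧ (Q ∨ ¬P) ∧ ¬(¬R ∨ Q)   — double negation
≡ (P ∨ ¬Q) ∧ (Q ∨ ¬P) ∧ ¬¬R ∧ ¬Q   — De Morgan
≡ (P ∨ ¬Q) ∧ (Q ∨ ¬P) ∧ R ∧ ¬Q   — double negation
≡ (Q ∨ ¬P) ∧ R ∧ ¬Q   — simplify

(Q ∨ ¬P) ∧ R ∧ ¬Q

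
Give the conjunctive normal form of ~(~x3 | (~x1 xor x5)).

x3 & (x1 | x5) & (~x5 | ~x1)

~(~x3 | (~x1 xor x5))
≡ ~(~x3 | ((~x1 | x5) & ~(~x1 & x5)))   [expand xor]
≡ ~~x3 & ~((~x1 | x5) & ~(~x1 & x5))   [De Morgan]
≡ x3 & ~((~x1 | x5) & ~(~x1 & x5))   [double negation]
≡ x3 & (~(~x1 | x5) | ~~(~x1 & x5))   [De Morgan]
≡ x3 & ((~~x1 & ~x5) | ~~(~x1 & x5))   [De Morgan]
≡ x3 & ((x1 & ~x5) | ~~(~x1 & x5))   [double negation]
≡ x3 & ((x1 & ~x5) | (~x1 & x5))   [double negation]
≡ x3 & (x1 | ~x1) & (x1 | x5) & (~x5 | ~x1) & (~x5 | x5)   [distribute | over &]
≡ x3 & (x1 | x5) & (~x5 | ~x1)   [simplify]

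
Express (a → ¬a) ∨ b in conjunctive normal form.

(a → ¬a) ∨ b
= ¬a ∨ ¬a ∨ b
= ¬a ∨ b

¬a ∨ b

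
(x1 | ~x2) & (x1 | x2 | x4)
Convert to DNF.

x1 | (~x2 & x4)

(x1 | ~x2) & (x1 | x2 | x4)
≡ (x1 & x1) | (x1 & x2) | (x1 & x4) | (~x2 & x1) | (~x2 & x2) | (~x2 & x4)   [distribute & over |]
≡ x1 | (~x2 & x4)   [simplify]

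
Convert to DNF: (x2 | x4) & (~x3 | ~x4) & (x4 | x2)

(x2 | x4) & (~x3 | ~x4) & (x4 | x2)
⇔ (x2 & ~x3 & x4) | (x2 & ~x3 & x2) | (x2 & ~x4 & x4) | (x2 & ~x4 & x2) | (x4 & ~x3 & x4) | (x4 & ~x3 & x2) | (x4 & ~x4 & x4) | (x4 & ~x4 & x2)   [distribute & over |]
⇔ (x2 & ~x3) | (x2 & ~x4) | (x4 & ~x3)   [simplify]

(x2 & ~x3) | (x2 & ~x4) | (x4 & ~x3)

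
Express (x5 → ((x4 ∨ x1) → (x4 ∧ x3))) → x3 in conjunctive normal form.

(x5 → ((x4 ∨ x1) → (x4 ∧ x3))) → x3
≡ ¬(x5 → ((x4 ∨ x1) → (x4 ∧ x3))) ∨ x3   (eliminate →)
≡ ¬(¬x5 ∨ ((x4 ∨ x1) → (x4 ∧ x3))) ∨ x3   (eliminate →)
≡ ¬(¬x5 ∨ ¬(x4 ∨ x1) ∨ (x4 ∧ x3)) ∨ x3   (eliminate →)
≡ (¬¬x5 ∧ ¬¬(x4 ∨ x1) ∧ ¬(x4 ∧ x3)) ∨ x3   (De Morgan)
≡ (x5 ∧ ¬¬(x4 ∨ x1) ∧ ¬(x4 ∧ x3)) ∨ x3   (double negation)
≡ (x5 ∧ (x4 ∨ x1) ∧ ¬(x4 ∧ x3)) ∨ x3   (double negation)
≡ (x5 ∧ (x4 ∨ x1) ∧ (¬x4 ∨ ¬x3)) ∨ x3   (De Morgan)
≡ (x5 ∨ x3) ∧ (x4 ∨ x1 ∨ x3) ∧ (¬x4 ∨ ¬x3 ∨ x3)   (distribute ∨ over ∧)
≡ (x5 ∨ x3) ∧ (x4 ∨ x1 ∨ x3)   (simplify)

(x5 ∨ x3) ∧ (x4 ∨ x1 ∨ x3)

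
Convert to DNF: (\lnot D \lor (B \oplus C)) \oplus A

(\lnot D \lor (B \oplus C)) \oplus A
≡ (\lnot D \lor (B \oplus C)) \land \lnot A \lor \lnot (\lnot D \lor (B \oplus C)) \land A   [expand \oplus]
≡ (\lnot D \lor B \land \lnot C \lor \lnot B \land C) \land \lnot A \lor \lnot (\lnot D \lor (B \oplus C)) \land A   [expand \oplus]
≡ (\lnot D \lor B \land \lnot C \lor \lnot B \land C) \land \lnot A \lor \lnot (\lnot D \lor B \land \lnot C \lor \lnot B \land C) \land A   [expand \oplus]
≡ (\lnot D \lor B \land \lnot C \lor \lnot B \land C) \land \lnot A \lor \lnot \lnot D \land \lnot (B \land \lnot C) \land \lnot (\lnot B \land C) \land A   [De Morgan]
≡ (\lnot D \lor B \land \lnot C \lor \lnot B \land C) \land \lnot A \lor D \land \lnot (B \land \lnot C) \land \lnot (\lnot B \land C) \land A   [double negation]
≡ (\lnot D \lor B \land \lnot C \lor \lnot B \land C) \land \lnot A \lor D \land (\lnot B \lor \lnot \lnot C) \land \lnot (\lnot B \land C) \land A   [De Morgan]
≡ (\lnot D \lor B \land \lnot C \lor \lnot B \land C) \land \lnot A \lor D \land (\lnot B \lor C) \land \lnot (\lnot B \land C) \land A   [double negation]
≡ (\lnot D \lor B \land \lnot C \lor \lnot B \land C) \land \lnot A \lor D \land (\lnot B \lor C) \land (\lnot \lnot B \lor \lnot C) \land A   [De Morgan]
≡ (\lnot D \lor B \land \lnot C \lor \lnot B \land C) \land \lnot A \lor D \land (\lnot B \lor C) \land (B \lor \lnot C) \land A   [double negation]
≡ \lnot D \land \lnot A \lor B \land \lnot C \land \lnot A \lor \lnot B \land C \land \lnot A \lor D \land \lnot B \land B \land A \lor D \land \lnot B \land \lnot C \land A \lor D \land C \land B \land A \lor D \land C \land \lnot C \land A   [distribute \land over \lor]
≡ \lnot D \land \lnot A \lor B \land \lnot C \land \lnot A \lor \lnot B \land C \land \lnot A \lor D \land \lnot B \land \lnot C \land A \lor D \land C \land B \land A   [simplify]

\lnot D \land \lnot A \lor B \land \lnot C \land \lnot A \lor \lnot B \land C \land \lnot A \lor D \land \lnot B \land \lnot C \land A \lor D \land C \land B \land A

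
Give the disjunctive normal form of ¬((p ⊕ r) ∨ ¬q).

¬((p ⊕ r) ∨ ¬q)
≡ ¬((p ∧ ¬r) ∨ (¬p ∧ r) ∨ ¬q)   [expand ⊕]
≡ ¬(p ∧ ¬r) ∧ ¬(¬p ∧ r) ∧ ¬¬q   [De Morgan]
≡ (¬p ∨ ¬¬r) ∧ ¬(¬p ∧ r) ∧ ¬¬q   [De Morgan]
≡ (¬p ∨ r) ∧ ¬(¬p ∧ r) ∧ ¬¬q   [double negation]
≡ (¬p ∨ r) ∧ (¬¬p ∨ ¬r) ∧ ¬¬q   [De Morgan]
≡ (¬p ∨ r) ∧ (p ∨ ¬r) ∧ ¬¬q   [double negation]
≡ (¬p ∨ r) ∧ (p ∨ ¬r) ∧ q   [double negation]
≡ (¬p ∧ p ∧ q) ∨ (¬p ∧ ¬r ∧ q) ∨ (r ∧ p ∧ q) ∨ (r ∧ ¬r ∧ q)   [distribute ∧ over ∨]
≡ (¬p ∧ ¬r ∧ q) ∨ (r ∧ p ∧ q)   [simplify]

(¬p ∧ ¬r ∧ q) ∨ (r ∧ p ∧ q)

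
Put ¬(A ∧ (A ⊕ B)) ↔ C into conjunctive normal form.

(A ∨ C) ∧ (¬A ∨ ¬B ∨ C) ∧ (¬C ∨ ¬A ∨ B)

¬(A ∧ (A ⊕ B)) ↔ C
≡ (¬(A ∧ (A ⊕ B)) → C) ∧ (C → ¬(A ∧ (A ⊕ B)))
≡ (¬¬(A ∧ (A ⊕ B)) ∨ C) ∧ (C → ¬(A ∧ (A ⊕ B)))
≡ (¬¬(A ∧ (A ∨ B) ∧ ¬(A ∧ B)) ∨ C) ∧ (C → ¬(A ∧ (A ⊕ B)))
≡ (¬¬(A ∧ (A ∨ B) ∧ ¬(A ∧ B)) ∨ C) ∧ (¬C ∨ ¬(A ∧ (A ⊕ B)))
≡ (¬¬(A ∧ (A ∨ B) ∧ ¬(A ∧ B)) ∨ C) ∧ (¬C ∨ ¬(A ∧ (A ∨ B) ∧ ¬(A ∧ B)))
≡ ((A ∧ (A ∨ B) ∧ ¬(A ∧ B)) ∨ C) ∧ (¬C ∨ ¬(A ∧ (A ∨ B) ∧ ¬(A ∧ B)))
≡ ((A ∧ (A ∨ B) ∧ (¬A ∨ ¬B)) ∨ C) ∧ (¬C ∨ ¬(A ∧ (A ∨ B) ∧ ¬(A ∧ B)))
≡ ((A ∧ (A ∨ B) ∧ (¬A ∨ ¬B)) ∨ C) ∧ (¬C ∨ ¬A ∨ ¬(A ∨ B) ∨ ¬¬(A ∧ B))
≡ ((A ∧ (A ∨ B) ∧ (¬A ∨ ¬B)) ∨ C) ∧ (¬C ∨ ¬A ∨ (¬A ∧ ¬B) ∨ ¬¬(A ∧ B))
≡ ((A ∧ (A ∨ B) ∧ (¬A ∨ ¬B)) ∨ C) ∧ (¬C ∨ ¬A ∨ (¬A ∧ ¬B) ∨ (A ∧ B))
≡ (A ∨ C) ∧ (A ∨ B ∨ C) ∧ (¬A ∨ ¬B ∨ C) ∧ (¬C ∨ ¬A ∨ ¬A ∨ A) ∧ (¬C ∨ ¬A ∨ ¬A ∨ B) ∧ (¬C ∨ ¬A ∨ ¬B ∨ A) ∧ (¬C ∨ ¬A ∨ ¬B ∨ B)
≡ (A ∨ C) ∧ (¬A ∨ ¬B ∨ C) ∧ (¬C ∨ ¬A ∨ B)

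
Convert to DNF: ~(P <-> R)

(P & ~R) | (R & ~P)

~(P <-> R)
⇔ ~((P -> R) & (R -> P))   [eliminate <->]
⇔ ~((~P | R) & (R -> P))   [eliminate ->]
⇔ ~((~P | R) & (~R | P))   [eliminate ->]
⇔ ~(~P | R) | ~(~R | P)   [De Morgan]
⇔ (~~P & ~R) | ~(~R | P)   [De Morgan]
⇔ (P & ~R) | ~(~R | P)   [double negation]
⇔ (P & ~R) | (~~R & ~P)   [De Morgan]
⇔ (P & ~R) | (R & ~P)   [double negation]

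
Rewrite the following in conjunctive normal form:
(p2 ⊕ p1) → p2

(p2 ⊕ p1) → p2
≡ ¬(p2 ⊕ p1) ∨ p2   [eliminate →]
≡ ¬((p2 ∨ p1) ∧ ¬(p2 ∧ p1)) ∨ p2   [expand ⊕]
≡ ¬(p2 ∨ p1) ∨ ¬¬(p2 ∧ p1) ∨ p2   [De Morgan]
≡ (¬p2 ∧ ¬p1) ∨ ¬¬(p2 ∧ p1) ∨ p2   [De Morgan]
≡ (¬p2 ∧ ¬p1) ∨ (p2 ∧ p1) ∨ p2   [double negation]
≡ (¬p2 ∨ p2 ∨ p2) ∧ (¬p2 ∨ p1 ∨ p2) ∧ (¬p1 ∨ p2 ∨ p2) ∧ (¬p1 ∨ p1 ∨ p2)   [distribute ∨ over ∧]
≡ ¬p1 ∨ p2   [simplify]

¬p1 ∨ p2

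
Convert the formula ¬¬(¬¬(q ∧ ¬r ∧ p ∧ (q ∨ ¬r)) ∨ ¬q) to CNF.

¬¬(¬¬(q ∧ ¬r ∧ p ∧ (q ∨ ¬r)) ∨ ¬q)
⇔ ¬¬(q ∧ ¬r ∧ p ∧ (q ∨ ¬r)) ∨ ¬q   [double negation]
⇔ (q ∧ ¬r ∧ p ∧ (q ∨ ¬r)) ∨ ¬q   [double negation]
⇔ (q ∨ ¬q) ∧ (¬r ∨ ¬q) ∧ (p ∨ ¬q) ∧ (q ∨ ¬r ∨ ¬q)   [distribute ∨ over ∧]
⇔ (¬r ∨ ¬q) ∧ (p ∨ ¬q)   [simplify]

(¬r ∨ ¬q) ∧ (p ∨ ¬q)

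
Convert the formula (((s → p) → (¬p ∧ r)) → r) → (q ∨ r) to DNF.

(((s → p) → (¬p ∧ r)) → r) → (q ∨ r)
= ¬(((s → p) → (¬p ∧ r)) → r) ∨ q ∨ r   [eliminate →]
= ¬(¬((s → p) → (¬p ∧ r)) ∨ r) ∨ q ∨ r   [eliminate →]
= ¬(¬(¬(s → p) ∨ (¬p ∧ r)) ∨ r) ∨ q ∨ r   [eliminate →]
= ¬(¬(¬(¬s ∨ p) ∨ (¬p ∧ r)) ∨ r) ∨ q ∨ r   [eliminate →]
= (¬¬(¬(¬s ∨ p) ∨ (¬p ∧ r)) ∧ ¬r) ∨ q ∨ r   [De Morgan]
= ((¬(¬s ∨ p) ∨ (¬p ∧ r)) ∧ ¬r) ∨ q ∨ r   [double negation]
= (((¬¬s ∧ ¬p) ∨ (¬p ∧ r)) ∧ ¬r) ∨ q ∨ r   [De Morgan]
= (((s ∧ ¬p) ∨ (¬p ∧ r)) ∧ ¬r) ∨ q ∨ r   [double negation]
= (s ∧ ¬p ∧ ¬r) ∨ (¬p ∧ r ∧ ¬r) ∨ q ∨ r   [distribute ∧ over ∨]
= (s ∧ ¬p ∧ ¬r) ∨ q ∨ r   [simplify]

(s ∧ ¬p ∧ ¬r) ∨ q ∨ r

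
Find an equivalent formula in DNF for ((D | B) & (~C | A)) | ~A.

(D & ~C) | (D & A) | (B & ~C) | (B & A) | ~A

((D | B) & (~C | A)) | ~A
⇔ (D & ~C) | (D & A) | (B & ~C) | (B & A) | ~A   (distribute & over |)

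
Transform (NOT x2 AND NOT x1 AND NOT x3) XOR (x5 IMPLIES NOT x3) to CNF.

(NOT x2 AND NOT x1 AND NOT x3) XOR (x5 IMPLIES NOT x3)
= ((NOT x2 AND NOT x1 AND NOT x3) OR (x5 IMPLIES NOT x3)) AND NOT (NOT x2 AND NOT x1 AND NOT x3 AND (x5 IMPLIES NOT x3))   [expand XOR]
= ((NOT x2 AND NOT x1 AND NOT x3) OR NOT x5 OR NOT x3) AND NOT (NOT x2 AND NOT x1 AND NOT x3 AND (x5 IMPLIES NOT x3))   [eliminate IMPLIES]
= ((NOT x2 AND NOT x1 AND NOT x3) OR NOT x5 OR NOT x3) AND NOT (NOT x2 AND NOT x1 AND NOT x3 AND (NOT x5 OR NOT x3))   [eliminate IMPLIES]
= ((NOT x2 AND NOT x1 AND NOT x3) OR NOT x5 OR NOT x3) AND (NOT NOT x2 OR NOT NOT x1 OR NOT NOT x3 OR NOT (NOT x5 OR NOT x3))   [De Morgan]
= ((NOT x2 AND NOT x1 AND NOT x3) OR NOT x5 OR NOT x3) AND (x2 OR NOT NOT x1 OR NOT NOT x3 OR NOT (NOT x5 OR NOT x3))   [double negation]
= ((NOT x2 AND NOT x1 AND NOT x3) OR NOT x5 OR NOT x3) AND (x2 OR x1 OR NOT NOT x3 OR NOT (NOT x5 OR NOT x3))   [double negation]
= ((NOT x2 AND NOT x1 AND NOT x3) OR NOT x5 OR NOT x3) AND (x2 OR x1 OR x3 OR NOT (NOT x5 OR NOT x3))   [double negation]
= ((NOT x2 AND NOT x1 AND NOT x3) OR NOT x5 OR NOT x3) AND (x2 OR x1 OR x3 OR (NOT NOT x5 AND NOT NOT x3))   [De Morgan]
= ((NOT x2 AND NOT x1 AND NOT x3) OR NOT x5 OR NOT x3) AND (x2 OR x1 OR x3 OR (x5 AND NOT NOT x3))   [double negation]
= ((NOT x2 AND NOT x1 AND NOT x3) OR NOT x5 OR NOT x3) AND (x2 OR x1 OR x3 OR (x5 AND x3))   [double negation]
= (NOT x2 OR NOT x5 OR NOT x3) AND (NOT x1 OR NOT x5 OR NOT x3) AND (NOT x3 OR NOT x5 OR NOT x3) AND (x2 OR x1 OR x3 OR x5) AND (x2 OR x1 OR x3 OR x3)   [distribute OR over AND]
= (NOT x3 OR NOT x5) AND (x2 OR x1 OR x3)   [simplify]

(NOT x3 OR NOT x5) AND (x2 OR x1 OR x3)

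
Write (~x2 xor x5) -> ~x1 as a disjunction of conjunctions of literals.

(x2 & ~x5) | (x5 & ~x2) | ~x1

(~x2 xor x5) -> ~x1
≡ ~(~x2 xor x5) | ~x1   [eliminate ->]
≡ ~((~x2 & ~x5) | (~~x2 & x5)) | ~x1   [expand xor]
≡ (~(~x2 & ~x5) & ~(~~x2 & x5)) | ~x1   [De Morgan]
≡ ((~~x2 | ~~x5) & ~(~~x2 & x5)) | ~x1   [De Morgan]
≡ ((x2 | ~~x5) & ~(~~x2 & x5)) | ~x1   [double negation]
≡ ((x2 | x5) & ~(~~x2 & x5)) | ~x1   [double negation]
≡ ((x2 | x5) & (~~~x2 | ~x5)) | ~x1   [De Morgan]
≡ ((x2 | x5) & (~x2 | ~x5)) | ~x1   [double negation]
≡ (x2 & ~x2) | (x2 & ~x5) | (x5 & ~x2) | (x5 & ~x5) | ~x1   [distribute & over |]
≡ (x2 & ~x5) | (x5 & ~x2) | ~x1   [simplify]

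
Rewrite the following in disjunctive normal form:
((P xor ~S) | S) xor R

(~P & ~S & ~R) | (S & ~R) | (~S & P & R)

((P xor ~S) | S) xor R
⇔ (((P xor ~S) | S) & ~R) | (~((P xor ~S) | S) & R)   — expand xor
⇔ (((P & ~~S) | (~P & ~S) | S) & ~R) | (~((P xor ~S) | S) & R)   — expand xor
⇔ (((P & ~~S) | (~P & ~S) | S) & ~R) | (~((P & ~~S) | (~P & ~S) | S) & R)   — expand xor
⇔ (((P & S) | (~P & ~S) | S) & ~R) | (~((P & ~~S) | (~P & ~S) | S) & R)   — double negation
⇔ (((P & S) | (~P & ~S) | S) & ~R) | (~(P & ~~S) & ~(~P & ~S) & ~S & R)   — De Morgan
⇔ (((P & S) | (~P & ~S) | S) & ~R) | ((~P | ~~~S) & ~(~P & ~S) & ~S & R)   — De Morgan
⇔ (((P & S) | (~P & ~S) | S) & ~R) | ((~P | ~S) & ~(~P & ~S) & ~S & R)   — double negation
⇔ (((P & S) | (~P & ~S) | S) & ~R) | ((~P | ~S) & (~~P | ~~S) & ~S & R)   — De Morgan
⇔ (((P & S) | (~P & ~S) | S) & ~R) | ((~P | ~S) & (P | ~~S) & ~S & R)   — double negation
⇔ (((P & S) | (~P & ~S) | S) & ~R) | ((~P | ~S) & (P | S) & ~S & R)   — double negation
⇔ (P & S & ~R) | (~P & ~S & ~R) | (S & ~R) | (~P & P & ~S & R) | (~P & S & ~S & R) | (~S & P & ~S & R) | (~S & S & ~S & R)   — distribute & over |
⇔ (~P & ~S & ~R) | (S & ~R) | (~S & P & R)   — simplify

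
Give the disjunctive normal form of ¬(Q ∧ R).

¬Q ∨ ¬R

¬(Q ∧ R)
⇔ ¬Q ∨ ¬R   [De Morgan]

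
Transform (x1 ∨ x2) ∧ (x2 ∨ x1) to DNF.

(x1 ∨ x2) ∧ (x2 ∨ x1)
≡ (x1 ∧ x2) ∨ (x1 ∧ x1) ∨ (x2 ∧ x2) ∨ (x2 ∧ x1)   (distribute ∧ over ∨)
≡ x1 ∨ x2   (simplify)

x1 ∨ x2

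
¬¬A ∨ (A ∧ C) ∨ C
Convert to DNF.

A ∨ C

¬¬A ∨ (A ∧ C) ∨ C
≡ A ∨ (A ∧ C) ∨ C   (double negation)
≡ A ∨ C   (simplify)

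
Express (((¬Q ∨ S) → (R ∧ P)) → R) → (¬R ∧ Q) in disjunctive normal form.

¬R ∧ Q

(((¬Q ∨ S) → (R ∧ P)) → R) → (¬R ∧ Q)
= ¬(((¬Q ∨ S) → (R ∧ P)) → R) ∨ (¬R ∧ Q)   [eliminate →]
= ¬(¬((¬Q ∨ S) → (R ∧ P)) ∨ R) ∨ (¬R ∧ Q)   [eliminate →]
= ¬(¬(¬(¬Q ∨ S) ∨ (R ∧ P)) ∨ R) ∨ (¬R ∧ Q)   [eliminate →]
= (¬¬(¬(¬Q ∨ S) ∨ (R ∧ P)) ∧ ¬R) ∨ (¬R ∧ Q)   [De Morgan]
= ((¬(¬Q ∨ S) ∨ (R ∧ P)) ∧ ¬R) ∨ (¬R ∧ Q)   [double negation]
= (((¬¬Q ∧ ¬S) ∨ (R ∧ P)) ∧ ¬R) ∨ (¬R ∧ Q)   [De Morgan]
= (((Q ∧ ¬S) ∨ (R ∧ P)) ∧ ¬R) ∨ (¬R ∧ Q)   [double negation]
= (Q ∧ ¬S ∧ ¬R) ∨ (R ∧ P ∧ ¬R) ∨ (¬R ∧ Q)   [distribute ∧ over ∨]
= ¬R ∧ Q   [simplify]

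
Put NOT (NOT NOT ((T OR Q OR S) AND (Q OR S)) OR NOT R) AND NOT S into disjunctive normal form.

NOT (NOT NOT ((T OR Q OR S) AND (Q OR S)) OR NOT R) AND NOT S
= NOT NOT NOT ((T OR Q OR S) AND (Q OR S)) AND NOT NOT R AND NOT S   [De Morgan]
= NOT ((T OR Q OR S) AND (Q OR S)) AND NOT NOT R AND NOT S   [double negation]
= (NOT (T OR Q OR S) OR NOT (Q OR S)) AND NOT NOT R AND NOT S   [De Morgan]
= ((NOT T AND NOT Q AND NOT S) OR NOT (Q OR S)) AND NOT NOT R AND NOT S   [De Morgan]
= ((NOT T AND NOT Q AND NOT S) OR (NOT Q AND NOT S)) AND NOT NOT R AND NOT S   [De Morgan]
= ((NOT T AND NOT Q AND NOT S) OR (NOT Q AND NOT S)) AND R AND NOT S   [double negation]
= (NOT T AND NOT Q AND NOT S AND R AND NOT S) OR (NOT Q AND NOT S AND R AND NOT S)   [distribute AND over OR]
= NOT Q AND NOT S AND R   [simplify]

NOT Q AND NOT S AND R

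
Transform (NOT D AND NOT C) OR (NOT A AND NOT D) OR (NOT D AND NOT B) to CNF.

NOT D AND (NOT C OR NOT A OR NOT B)

(NOT D AND NOT C) OR (NOT A AND NOT D) OR (NOT D AND NOT B)
≡ (NOT D OR NOT A OR NOT D) AND (NOT D OR NOT A OR NOT B) AND (NOT D OR NOT D OR NOT D) AND (NOT D OR NOT D OR NOT B) AND (NOT C OR NOT A OR NOT D) AND (NOT C OR NOT A OR NOT B) AND (NOT C OR NOT D OR NOT D) AND (NOT C OR NOT D OR NOT B)   — distribute OR over AND
≡ NOT D AND (NOT C OR NOT A OR NOT B)   — simplify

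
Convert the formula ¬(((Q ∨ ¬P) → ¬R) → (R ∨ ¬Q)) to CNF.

¬R ∧ Q

¬(((Q ∨ ¬P) → ¬R) → (R ∨ ¬Q))
≡ ¬(¬((Q ∨ ¬P) → ¬R) ∨ R ∨ ¬Q)   [eliminate →]
≡ ¬(¬(¬(Q ∨ ¬P) ∨ ¬R) ∨ R ∨ ¬Q)   [eliminate →]
≡ ¬¬(¬(Q ∨ ¬P) ∨ ¬R) ∧ ¬R ∧ ¬¬Q   [De Morgan]
≡ (¬(Q ∨ ¬P) ∨ ¬R) ∧ ¬R ∧ ¬¬Q   [double negation]
≡ ((¬Q ∧ ¬¬P) ∨ ¬R) ∧ ¬R ∧ ¬¬Q   [De Morgan]
≡ ((¬Q ∧ P) ∨ ¬R) ∧ ¬R ∧ ¬¬Q   [double negation]
≡ ((¬Q ∧ P) ∨ ¬R) ∧ ¬R ∧ Q   [double negation]
≡ (¬Q ∨ ¬R) ∧ (P ∨ ¬R) ∧ ¬R ∧ Q   [distribute ∨ over ∧]
≡ ¬R ∧ Q   [simplify]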